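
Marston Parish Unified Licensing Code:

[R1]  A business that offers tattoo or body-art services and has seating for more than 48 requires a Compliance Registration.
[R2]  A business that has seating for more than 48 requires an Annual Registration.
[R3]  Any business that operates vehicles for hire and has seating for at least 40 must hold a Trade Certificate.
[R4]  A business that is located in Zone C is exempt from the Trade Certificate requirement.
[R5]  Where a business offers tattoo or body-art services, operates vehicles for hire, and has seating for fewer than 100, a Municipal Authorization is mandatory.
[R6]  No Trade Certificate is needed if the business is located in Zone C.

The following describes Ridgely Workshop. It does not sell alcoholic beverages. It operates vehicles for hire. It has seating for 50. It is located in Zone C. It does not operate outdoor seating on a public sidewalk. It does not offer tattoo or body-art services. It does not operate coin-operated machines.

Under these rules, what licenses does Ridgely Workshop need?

[R1] does not offer tattoo or body-art services; seating 50 > 48 → Compliance Registration not required.
[R2] seating 50 > 48 → Annual Registration required.
[R3] operates vehicles for hire; seating 50 ≥ 40 → Trade Certificate required.
[R4] is located in Zone C → exempt from Trade Certificate.
[R5] does not offer tattoo or body-art services; operates vehicles for hire; seating 50 < 100 → Municipal Authorization not required.
[R6] is located in Zone C → exempt from Trade Certificate.

Annual Registration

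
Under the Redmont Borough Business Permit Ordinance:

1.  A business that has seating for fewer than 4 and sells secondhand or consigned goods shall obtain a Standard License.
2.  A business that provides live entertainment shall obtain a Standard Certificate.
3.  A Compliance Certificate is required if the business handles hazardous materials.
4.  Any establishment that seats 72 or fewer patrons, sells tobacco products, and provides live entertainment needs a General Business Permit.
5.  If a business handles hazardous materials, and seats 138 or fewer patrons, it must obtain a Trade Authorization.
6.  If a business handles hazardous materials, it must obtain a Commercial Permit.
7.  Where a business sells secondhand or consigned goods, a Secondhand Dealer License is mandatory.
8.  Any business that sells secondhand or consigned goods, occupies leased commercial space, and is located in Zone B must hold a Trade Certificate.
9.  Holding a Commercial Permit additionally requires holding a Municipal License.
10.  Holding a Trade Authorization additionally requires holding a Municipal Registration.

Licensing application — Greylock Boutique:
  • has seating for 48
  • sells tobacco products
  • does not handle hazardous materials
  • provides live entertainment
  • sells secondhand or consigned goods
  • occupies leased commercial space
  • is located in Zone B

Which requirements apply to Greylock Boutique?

General Business Permit, Secondhand Dealer License, Standard Certificate, Trade Certificate

1. seating 48 ≥ 4; sells secondhand or consigned goods → Standard License not required.
2. provides live entertainment → Standard Certificate required.
3. does not handle hazardous materials → Compliance Certificate not required.
4. seating 48 ≤ 72; sells tobacco products; provides live entertainment → General Business Permit required.
5. does not handle hazardous materials; seating 48 ≤ 138 → Trade Authorization not required.
6. does not handle hazardous materials → Commercial Permit not required.
7. sells secondhand or consigned goods → Secondhand Dealer License required.
8. sells secondhand or consigned goods; occupies leased commercial space; is located in Zone B → Trade Certificate required.
9. Commercial Permit is not required → no effect.
10. Trade Authorization is not required → no effect.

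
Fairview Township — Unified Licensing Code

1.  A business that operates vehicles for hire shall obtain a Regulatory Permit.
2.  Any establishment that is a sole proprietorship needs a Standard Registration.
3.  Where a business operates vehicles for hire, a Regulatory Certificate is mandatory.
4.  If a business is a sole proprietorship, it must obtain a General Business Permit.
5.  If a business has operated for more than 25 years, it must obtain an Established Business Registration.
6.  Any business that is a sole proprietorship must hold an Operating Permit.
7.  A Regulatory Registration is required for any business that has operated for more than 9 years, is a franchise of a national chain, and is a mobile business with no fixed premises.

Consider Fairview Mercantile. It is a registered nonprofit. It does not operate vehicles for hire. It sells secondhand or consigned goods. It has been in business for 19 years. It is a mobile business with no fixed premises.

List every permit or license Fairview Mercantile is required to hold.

1. does not operate vehicles for hire → Regulatory Permit not required.
2. is a registered nonprofit (not: is a sole proprietorship) → Standard Registration not required.
3. does not operate vehicles for hire → Regulatory Certificate not required.
4. is a registered nonprofit (not: is a sole proprietorship) → General Business Permit not required.
5. years in business 19 ≤ 25 → Established Business Registration not required.
6. is a registered nonprofit (not: is a sole proprietorship) → Operating Permit not required.
7. years in business 19 > 9; is a registered nonprofit (not: is a franchise of a national chain); is a mobile business with no fixed premises → Regulatory Registration not required.

None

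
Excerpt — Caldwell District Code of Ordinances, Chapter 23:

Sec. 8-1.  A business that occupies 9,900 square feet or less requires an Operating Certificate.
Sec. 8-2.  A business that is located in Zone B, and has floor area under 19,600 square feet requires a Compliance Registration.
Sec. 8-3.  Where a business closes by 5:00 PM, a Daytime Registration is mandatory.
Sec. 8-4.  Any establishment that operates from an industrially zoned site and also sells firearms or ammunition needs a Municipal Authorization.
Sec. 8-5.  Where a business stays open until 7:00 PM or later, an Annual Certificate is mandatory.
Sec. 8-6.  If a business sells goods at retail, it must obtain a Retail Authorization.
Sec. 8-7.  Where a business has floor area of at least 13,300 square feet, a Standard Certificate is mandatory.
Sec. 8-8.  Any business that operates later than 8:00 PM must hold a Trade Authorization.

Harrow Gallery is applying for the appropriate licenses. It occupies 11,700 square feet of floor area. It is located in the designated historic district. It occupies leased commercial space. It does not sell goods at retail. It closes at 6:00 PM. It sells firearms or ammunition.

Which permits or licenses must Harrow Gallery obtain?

Sec. 8-1. floor area 11,700 square feet > 9,900 square feet → Operating Certificate not required.
Sec. 8-2. is located in the designated historic district (not: is located in Zone B); floor area 11,700 square feet < 19,600 square feet → Compliance Registration not required.
Sec. 8-3. closes 6:00 PM, after 5:00 PM → Daytime Registration not required.
Sec. 8-4. occupies leased commercial space (not: operates from an industrially zoned site); sells firearms or ammunition → Municipal Authorization not required.
Sec. 8-5. closes 6:00 PM, at/before 7:00 PM → Annual Certificate not required.
Sec. 8-6. does not sell goods at retail → Retail Authorization not required.
Sec. 8-7. floor area 11,700 square feet < 13,300 square feet → Standard Certificate not required.
Sec. 8-8. closes 6:00 PM, at/before 8:00 PM → Trade Authorization not required.

None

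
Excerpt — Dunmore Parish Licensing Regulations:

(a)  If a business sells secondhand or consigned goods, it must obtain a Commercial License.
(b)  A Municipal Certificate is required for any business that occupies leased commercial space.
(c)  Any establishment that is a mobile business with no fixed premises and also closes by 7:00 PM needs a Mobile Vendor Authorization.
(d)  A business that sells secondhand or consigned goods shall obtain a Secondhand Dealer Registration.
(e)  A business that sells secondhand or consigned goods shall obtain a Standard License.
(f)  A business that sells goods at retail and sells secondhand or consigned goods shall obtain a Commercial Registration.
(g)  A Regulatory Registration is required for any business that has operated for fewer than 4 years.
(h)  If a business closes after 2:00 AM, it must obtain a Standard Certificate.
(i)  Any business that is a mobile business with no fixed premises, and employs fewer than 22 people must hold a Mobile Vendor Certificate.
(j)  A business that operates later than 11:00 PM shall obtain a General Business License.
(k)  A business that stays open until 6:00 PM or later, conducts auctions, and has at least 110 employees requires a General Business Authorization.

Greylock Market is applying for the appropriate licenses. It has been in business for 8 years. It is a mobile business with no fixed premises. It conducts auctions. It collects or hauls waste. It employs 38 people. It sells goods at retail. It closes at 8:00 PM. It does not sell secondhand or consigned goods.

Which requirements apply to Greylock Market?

None

(a) does not sell secondhand or consigned goods → Commercial License not required.
(b) is a mobile business with no fixed premises (not: occupies leased commercial space) → Municipal Certificate not required.
(c) is a mobile business with no fixed premises; closes 8:00 PM, after 7:00 PM → Mobile Vendor Authorization not required.
(d) does not sell secondhand or consigned goods → Secondhand Dealer Registration not required.
(e) does not sell secondhand or consigned goods → Standard License not required.
(f) sells goods at retail; does not sell secondhand or consigned goods → Commercial Registration not required.
(g) years in business 8 ≥ 4 → Regulatory Registration not required.
(h) closes 8:00 PM, at/before 2:00 AM → Standard Certificate not required.
(i) is a mobile business with no fixed premises; employees 38 ≥ 22 → Mobile Vendor Certificate not required.
(j) closes 8:00 PM, at/before 11:00 PM → General Business License not required.
(k) closes 8:00 PM, after 6:00 PM; conducts auctions; employees 38 < 110 → General Business Authorization not required.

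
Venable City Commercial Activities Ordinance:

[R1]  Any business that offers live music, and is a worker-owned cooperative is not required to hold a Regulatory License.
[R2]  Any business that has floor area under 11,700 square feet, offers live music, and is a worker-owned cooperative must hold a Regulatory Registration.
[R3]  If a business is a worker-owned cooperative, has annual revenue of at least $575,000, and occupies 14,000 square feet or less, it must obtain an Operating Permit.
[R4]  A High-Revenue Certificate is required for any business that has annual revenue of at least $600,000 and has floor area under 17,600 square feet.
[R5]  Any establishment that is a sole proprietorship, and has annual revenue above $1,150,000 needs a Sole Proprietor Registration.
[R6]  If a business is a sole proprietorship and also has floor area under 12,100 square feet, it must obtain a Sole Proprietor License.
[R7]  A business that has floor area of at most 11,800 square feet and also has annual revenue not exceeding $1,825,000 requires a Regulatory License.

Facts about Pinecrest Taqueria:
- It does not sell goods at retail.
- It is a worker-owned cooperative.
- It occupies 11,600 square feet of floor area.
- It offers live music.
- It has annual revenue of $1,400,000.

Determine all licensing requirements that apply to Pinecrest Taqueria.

[R1] offers live music; is a worker-owned cooperative → exempt from Regulatory License.
[R2] floor area 11,600 square feet < 11,700 square feet; offers live music; is a worker-owned cooperative → Regulatory Registration required.
[R3] is a worker-owned cooperative; revenue $1,400,000 ≥ $575,000; floor area 11,600 square feet ≤ 14,000 square feet → Operating Permit required.
[R4] revenue $1,400,000 ≥ $600,000; floor area 11,600 square feet < 17,600 square feet → High-Revenue Certificate required.
[R5] is a worker-owned cooperative (not: is a sole proprietorship); revenue $1,400,000 > $1,150,000 → Sole Proprietor Registration not required.
[R6] is a worker-owned cooperative (not: is a sole proprietorship); floor area 11,600 square feet < 12,100 square feet → Sole Proprietor License not required.
[R7] floor area 11,600 square feet ≤ 11,800 square feet; revenue $1,400,000 ≤ $1,825,000 → Regulatory License required.

High-Revenue Certificate, Operating Permit, Regulatory Registration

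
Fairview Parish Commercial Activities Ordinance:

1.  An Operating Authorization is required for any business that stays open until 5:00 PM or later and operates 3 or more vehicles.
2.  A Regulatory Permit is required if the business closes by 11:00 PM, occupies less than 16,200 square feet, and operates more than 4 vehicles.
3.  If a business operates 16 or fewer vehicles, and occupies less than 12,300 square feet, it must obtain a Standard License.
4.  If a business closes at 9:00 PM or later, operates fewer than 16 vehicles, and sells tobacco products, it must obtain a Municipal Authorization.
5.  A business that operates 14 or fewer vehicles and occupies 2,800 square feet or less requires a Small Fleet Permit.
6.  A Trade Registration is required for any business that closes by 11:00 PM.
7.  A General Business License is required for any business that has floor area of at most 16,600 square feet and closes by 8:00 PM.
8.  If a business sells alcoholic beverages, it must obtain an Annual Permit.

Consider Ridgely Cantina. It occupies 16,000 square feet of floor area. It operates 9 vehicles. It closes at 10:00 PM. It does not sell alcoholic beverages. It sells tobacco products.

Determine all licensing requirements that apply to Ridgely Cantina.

Municipal Authorization, Operating Authorization, Regulatory Permit, Trade Registration

1. closes 10:00 PM, after 5:00 PM; vehicles 9 ≥ 3 → Operating Authorization required.
2. closes 10:00 PM, at/before 11:00 PM; floor area 16,000 square feet < 16,200 square feet; vehicles 9 > 4 → Regulatory Permit required.
3. vehicles 9 ≤ 16; floor area 16,000 square feet ≥ 12,300 square feet → Standard License not required.
4. closes 10:00 PM, after 9:00 PM; vehicles 9 < 16; sells tobacco products → Municipal Authorization required.
5. vehicles 9 ≤ 14; floor area 16,000 square feet > 2,800 square feet → Small Fleet Permit not required.
6. closes 10:00 PM, at/before 11:00 PM → Trade Registration required.
7. floor area 16,000 square feet ≤ 16,600 square feet; closes 10:00 PM, after 8:00 PM → General Business License not required.
8. does not sell alcoholic beverages → Annual Permit not required.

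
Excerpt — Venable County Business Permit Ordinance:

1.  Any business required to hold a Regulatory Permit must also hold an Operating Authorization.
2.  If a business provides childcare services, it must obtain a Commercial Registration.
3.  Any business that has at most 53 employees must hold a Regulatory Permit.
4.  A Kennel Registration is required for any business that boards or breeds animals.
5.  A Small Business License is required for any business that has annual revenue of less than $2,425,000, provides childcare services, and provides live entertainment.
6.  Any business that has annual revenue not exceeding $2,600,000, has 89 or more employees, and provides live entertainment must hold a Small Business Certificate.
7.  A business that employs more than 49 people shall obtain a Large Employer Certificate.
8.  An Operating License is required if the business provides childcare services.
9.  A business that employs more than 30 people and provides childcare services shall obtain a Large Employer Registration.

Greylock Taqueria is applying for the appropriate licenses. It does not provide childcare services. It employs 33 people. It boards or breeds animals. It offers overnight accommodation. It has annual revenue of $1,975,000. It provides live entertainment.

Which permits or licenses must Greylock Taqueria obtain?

1. Regulatory Permit is required → Operating Authorization also required.
2. does not provide childcare services → Commercial Registration not required.
3. employees 33 ≤ 53 → Regulatory Permit required.
4. boards or breeds animals → Kennel Registration required.
5. revenue $1,975,000 < $2,425,000; does not provide childcare services; provides live entertainment → Small Business License not required.
6. revenue $1,975,000 ≤ $2,600,000; employees 33 < 89; provides live entertainment → Small Business Certificate not required.
7. employees 33 ≤ 49 → Large Employer Certificate not required.
8. does not provide childcare services → Operating License not required.
9. employees 33 > 30; does not provide childcare services → Large Employer Registration not required.

Kennel Registration, Operating Authorization, Regulatory Permit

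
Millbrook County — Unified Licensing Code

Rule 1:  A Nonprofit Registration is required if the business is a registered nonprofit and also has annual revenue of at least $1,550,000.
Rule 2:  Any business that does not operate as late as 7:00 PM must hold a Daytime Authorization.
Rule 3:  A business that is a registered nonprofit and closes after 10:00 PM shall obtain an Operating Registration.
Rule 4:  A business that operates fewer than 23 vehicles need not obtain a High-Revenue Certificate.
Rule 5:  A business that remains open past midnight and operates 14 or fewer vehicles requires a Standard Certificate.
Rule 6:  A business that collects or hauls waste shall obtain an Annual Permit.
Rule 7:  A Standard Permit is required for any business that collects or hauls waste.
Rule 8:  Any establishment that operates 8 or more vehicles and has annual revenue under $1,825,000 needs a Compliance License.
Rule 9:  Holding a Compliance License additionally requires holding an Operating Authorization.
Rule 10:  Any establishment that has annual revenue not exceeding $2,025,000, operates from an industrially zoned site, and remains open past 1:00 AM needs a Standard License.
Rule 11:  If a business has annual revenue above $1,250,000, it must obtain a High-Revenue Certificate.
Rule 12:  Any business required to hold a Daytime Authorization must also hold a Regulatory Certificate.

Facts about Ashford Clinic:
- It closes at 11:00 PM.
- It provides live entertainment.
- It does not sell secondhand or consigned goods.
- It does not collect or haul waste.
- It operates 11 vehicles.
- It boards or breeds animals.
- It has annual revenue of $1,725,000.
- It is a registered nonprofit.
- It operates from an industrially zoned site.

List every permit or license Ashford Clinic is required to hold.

Rule 1: is a registered nonprofit; revenue $1,725,000 ≥ $1,550,000 → Nonprofit Registration required.
Rule 2: closes 11:00 PM, after 7:00 PM → Daytime Authorization not required.
Rule 3: is a registered nonprofit; closes 11:00 PM, after 10:00 PM → Operating Registration required.
Rule 4: vehicles 11 < 23 → exempt from High-Revenue Certificate.
Rule 5: closes 11:00 PM, at/before midnight; vehicles 11 ≤ 14 → Standard Certificate not required.
Rule 6: does not collect or haul waste → Annual Permit not required.
Rule 7: does not collect or haul waste → Standard Permit not required.
Rule 8: vehicles 11 ≥ 8; revenue $1,725,000 < $1,825,000 → Compliance License required.
Rule 9: Compliance License is required → Operating Authorization also required.
Rule 10: revenue $1,725,000 ≤ $2,025,000; operates from an industrially zoned site; closes 11:00 PM, at/before 1:00 AM → Standard License not required.
Rule 11: revenue $1,725,000 > $1,250,000 → High-Revenue Certificate required.
Rule 12: Daytime Authorization is not required → no effect.

Compliance License, Nonprofit Registration, Operating Authorization, Operating Registration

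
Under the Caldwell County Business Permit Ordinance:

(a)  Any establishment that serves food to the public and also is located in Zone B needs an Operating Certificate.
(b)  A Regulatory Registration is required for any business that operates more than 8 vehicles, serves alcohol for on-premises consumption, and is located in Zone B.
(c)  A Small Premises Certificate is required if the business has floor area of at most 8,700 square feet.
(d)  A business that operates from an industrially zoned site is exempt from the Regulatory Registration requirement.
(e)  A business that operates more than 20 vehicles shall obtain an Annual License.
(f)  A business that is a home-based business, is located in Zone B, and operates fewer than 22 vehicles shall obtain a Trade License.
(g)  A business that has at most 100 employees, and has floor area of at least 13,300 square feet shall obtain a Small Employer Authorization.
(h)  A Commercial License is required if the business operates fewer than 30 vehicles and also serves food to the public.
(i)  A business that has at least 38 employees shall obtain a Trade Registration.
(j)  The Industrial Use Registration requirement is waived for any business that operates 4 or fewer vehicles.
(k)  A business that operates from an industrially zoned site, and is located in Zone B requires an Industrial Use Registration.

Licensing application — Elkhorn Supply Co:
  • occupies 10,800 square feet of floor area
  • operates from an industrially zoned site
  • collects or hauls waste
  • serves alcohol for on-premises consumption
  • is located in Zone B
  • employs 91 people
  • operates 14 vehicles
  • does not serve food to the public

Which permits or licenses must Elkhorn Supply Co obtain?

(a) does not serve food to the public; is located in Zone B → Operating Certificate not required.
(b) vehicles 14 > 8; serves alcohol for on-premises consumption; is located in Zone B → Regulatory Registration required.
(c) floor area 10,800 square feet > 8,700 square feet → Small Premises Certificate not required.
(d) operates from an industrially zoned site → exempt from Regulatory Registration.
(e) vehicles 14 ≤ 20 → Annual License not required.
(f) operates from an industrially zoned site (not: is a home-based business); is located in Zone B; vehicles 14 < 22 → Trade License not required.
(g) employees 91 ≤ 100; floor area 10,800 square feet < 13,300 square feet → Small Employer Authorization not required.
(h) vehicles 14 < 30; does not serve food to the public → Commercial License not required.
(i) employees 91 ≥ 38 → Trade Registration required.
(j) vehicles 14 > 4 → Industrial Use Registration exemption does not apply.
(k) operates from an industrially zoned site; is located in Zone B → Industrial Use Registration required.

Industrial Use Registration, Trade Registration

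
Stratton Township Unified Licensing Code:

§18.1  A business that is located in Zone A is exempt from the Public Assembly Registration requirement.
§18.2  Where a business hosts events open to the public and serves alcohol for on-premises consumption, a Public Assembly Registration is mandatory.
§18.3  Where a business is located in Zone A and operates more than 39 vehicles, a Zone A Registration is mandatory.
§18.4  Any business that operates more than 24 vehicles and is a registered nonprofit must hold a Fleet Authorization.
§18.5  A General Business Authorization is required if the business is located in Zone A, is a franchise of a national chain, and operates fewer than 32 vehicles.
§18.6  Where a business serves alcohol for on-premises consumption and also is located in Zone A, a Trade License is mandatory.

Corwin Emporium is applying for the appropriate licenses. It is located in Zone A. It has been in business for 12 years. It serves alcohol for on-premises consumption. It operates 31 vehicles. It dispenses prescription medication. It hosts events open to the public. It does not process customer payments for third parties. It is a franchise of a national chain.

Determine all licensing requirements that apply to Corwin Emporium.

§18.1 is located in Zone A → exempt from Public Assembly Registration.
§18.2 hosts events open to the public; serves alcohol for on-premises consumption → Public Assembly Registration required.
§18.3 is located in Zone A; vehicles 31 ≤ 39 → Zone A Registration not required.
§18.4 vehicles 31 > 24; is a franchise of a national chain (not: is a registered nonprofit) → Fleet Authorization not required.
§18.5 is located in Zone A; is a franchise of a national chain; vehicles 31 < 32 → General Business Authorization required.
§18.6 serves alcohol for on-premises consumption; is located in Zone A → Trade License required.

General Business Authorization, Trade License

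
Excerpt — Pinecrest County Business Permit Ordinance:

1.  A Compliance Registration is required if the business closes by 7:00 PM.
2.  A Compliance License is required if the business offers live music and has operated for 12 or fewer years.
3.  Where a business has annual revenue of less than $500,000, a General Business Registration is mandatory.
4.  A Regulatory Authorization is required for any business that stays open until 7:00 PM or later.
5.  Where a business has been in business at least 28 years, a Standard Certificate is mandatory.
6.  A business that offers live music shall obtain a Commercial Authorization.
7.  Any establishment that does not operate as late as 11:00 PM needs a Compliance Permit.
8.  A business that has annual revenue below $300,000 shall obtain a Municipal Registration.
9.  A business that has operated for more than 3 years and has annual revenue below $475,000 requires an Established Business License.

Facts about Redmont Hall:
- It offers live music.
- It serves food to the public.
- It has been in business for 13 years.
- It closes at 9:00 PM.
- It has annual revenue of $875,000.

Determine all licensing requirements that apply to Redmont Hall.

Commercial Authorization, Compliance Permit, Regulatory Authorization

1. closes 9:00 PM, after 7:00 PM → Compliance Registration not required.
2. offers live music; years in business 13 > 12 → Compliance License not required.
3. revenue $875,000 ≥ $500,000 → General Business Registration not required.
4. closes 9:00 PM, after 7:00 PM → Regulatory Authorization required.
5. years in business 13 < 28 → Standard Certificate not required.
6. offers live music → Commercial Authorization required.
7. closes 9:00 PM, at/before 11:00 PM → Compliance Permit required.
8. revenue $875,000 ≥ $300,000 → Municipal Registration not required.
9. years in business 13 > 3; revenue $875,000 ≥ $475,000 → Established Business License not required.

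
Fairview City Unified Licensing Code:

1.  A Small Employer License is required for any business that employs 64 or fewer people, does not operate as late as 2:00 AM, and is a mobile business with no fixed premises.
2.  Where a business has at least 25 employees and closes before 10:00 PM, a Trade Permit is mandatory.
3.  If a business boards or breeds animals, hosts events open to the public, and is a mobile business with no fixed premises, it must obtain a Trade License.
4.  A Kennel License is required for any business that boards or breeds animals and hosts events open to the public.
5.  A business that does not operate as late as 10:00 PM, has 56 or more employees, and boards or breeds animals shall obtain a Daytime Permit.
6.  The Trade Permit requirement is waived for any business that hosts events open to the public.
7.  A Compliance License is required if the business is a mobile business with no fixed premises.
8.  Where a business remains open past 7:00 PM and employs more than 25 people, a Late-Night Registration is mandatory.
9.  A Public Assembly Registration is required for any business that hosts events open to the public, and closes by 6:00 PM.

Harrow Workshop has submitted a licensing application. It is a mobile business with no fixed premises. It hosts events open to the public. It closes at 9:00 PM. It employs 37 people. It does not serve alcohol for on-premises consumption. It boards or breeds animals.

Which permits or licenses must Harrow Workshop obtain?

Compliance License, Kennel License, Late-Night Registration, Small Employer License, Trade License

1. employees 37 ≤ 64; closes 9:00 PM, at/before 2:00 AM; is a mobile business with no fixed premises → Small Employer License required.
2. employees 37 ≥ 25; closes 9:00 PM, at/before 10:00 PM → Trade Permit required.
3. boards or breeds animals; hosts events open to the public; is a mobile business with no fixed premises → Trade License required.
4. boards or breeds animals; hosts events open to the public → Kennel License required.
5. closes 9:00 PM, at/before 10:00 PM; employees 37 < 56; boards or breeds animals → Daytime Permit not required.
6. hosts events open to the public → exempt from Trade Permit.
7. is a mobile business with no fixed premises → Compliance License required.
8. closes 9:00 PM, after 7:00 PM; employees 37 > 25 → Late-Night Registration required.
9. hosts events open to the public; closes 9:00 PM, after 6:00 PM → Public Assembly Registration not required.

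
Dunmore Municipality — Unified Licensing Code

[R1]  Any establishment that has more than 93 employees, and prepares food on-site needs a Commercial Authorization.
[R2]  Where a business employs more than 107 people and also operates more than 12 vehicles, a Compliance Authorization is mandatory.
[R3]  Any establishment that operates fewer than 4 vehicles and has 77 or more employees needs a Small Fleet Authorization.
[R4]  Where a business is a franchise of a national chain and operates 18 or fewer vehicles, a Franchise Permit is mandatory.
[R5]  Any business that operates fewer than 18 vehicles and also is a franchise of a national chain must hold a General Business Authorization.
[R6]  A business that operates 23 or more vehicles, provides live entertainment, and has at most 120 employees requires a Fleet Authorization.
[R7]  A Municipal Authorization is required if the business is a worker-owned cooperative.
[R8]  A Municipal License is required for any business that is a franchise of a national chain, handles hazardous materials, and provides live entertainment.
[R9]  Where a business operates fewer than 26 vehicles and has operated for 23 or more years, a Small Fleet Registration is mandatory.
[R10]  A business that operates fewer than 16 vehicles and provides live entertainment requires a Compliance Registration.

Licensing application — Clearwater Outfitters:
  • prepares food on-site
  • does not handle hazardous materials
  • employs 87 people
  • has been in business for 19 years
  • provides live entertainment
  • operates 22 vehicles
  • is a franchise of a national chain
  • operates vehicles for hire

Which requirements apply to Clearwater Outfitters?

None

[R1] employees 87 ≤ 93; prepares food on-site → Commercial Authorization not required.
[R2] employees 87 ≤ 107; vehicles 22 > 12 → Compliance Authorization not required.
[R3] vehicles 22 ≥ 4; employees 87 ≥ 77 → Small Fleet Authorization not required.
[R4] is a franchise of a national chain; vehicles 22 > 18 → Franchise Permit not required.
[R5] vehicles 22 ≥ 18; is a franchise of a national chain → General Business Authorization not required.
[R6] vehicles 22 < 23; provides live entertainment; employees 87 ≤ 120 → Fleet Authorization not required.
[R7] is a franchise of a national chain (not: is a worker-owned cooperative) → Municipal Authorization not required.
[R8] is a franchise of a national chain; does not handle hazardous materials; provides live entertainment → Municipal License not required.
[R9] vehicles 22 < 26; years in business 19 < 23 → Small Fleet Registration not required.
[R10] vehicles 22 ≥ 16; provides live entertainment → Compliance Registration not required.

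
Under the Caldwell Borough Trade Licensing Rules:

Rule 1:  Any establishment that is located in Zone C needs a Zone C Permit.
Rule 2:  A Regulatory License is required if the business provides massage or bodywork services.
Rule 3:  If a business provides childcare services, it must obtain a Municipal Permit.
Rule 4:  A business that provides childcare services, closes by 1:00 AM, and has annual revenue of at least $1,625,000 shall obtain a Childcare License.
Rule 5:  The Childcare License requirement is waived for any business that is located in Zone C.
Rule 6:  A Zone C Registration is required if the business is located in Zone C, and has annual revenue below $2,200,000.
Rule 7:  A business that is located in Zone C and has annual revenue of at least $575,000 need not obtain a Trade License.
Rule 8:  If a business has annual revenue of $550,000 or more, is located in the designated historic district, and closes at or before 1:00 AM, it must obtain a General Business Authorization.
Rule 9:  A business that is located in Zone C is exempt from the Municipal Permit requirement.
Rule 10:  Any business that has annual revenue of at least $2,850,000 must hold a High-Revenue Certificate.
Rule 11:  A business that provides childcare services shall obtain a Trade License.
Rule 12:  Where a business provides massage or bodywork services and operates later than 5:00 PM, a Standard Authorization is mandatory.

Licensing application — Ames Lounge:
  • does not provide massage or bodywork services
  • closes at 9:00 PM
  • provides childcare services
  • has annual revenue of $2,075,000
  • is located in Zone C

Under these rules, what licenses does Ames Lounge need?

Rule 1: is located in Zone C → Zone C Permit required.
Rule 2: does not provide massage or bodywork services → Regulatory License not required.
Rule 3: provides childcare services → Municipal Permit required.
Rule 4: provides childcare services; closes 9:00 PM, at/before 1:00 AM; revenue $2,075,000 ≥ $1,625,000 → Childcare License required.
Rule 5: is located in Zone C → exempt from Childcare License.
Rule 6: is located in Zone C; revenue $2,075,000 < $2,200,000 → Zone C Registration required.
Rule 7: is located in Zone C; revenue $2,075,000 ≥ $575,000 → exempt from Trade License.
Rule 8: revenue $2,075,000 ≥ $550,000; is located in Zone C (not: is located in the designated historic district); closes 9:00 PM, at/before 1:00 AM → General Business Authorization not required.
Rule 9: is located in Zone C → exempt from Municipal Permit.
Rule 10: revenue $2,075,000 < $2,850,000 → High-Revenue Certificate not required.
Rule 11: provides childcare services → Trade License required.
Rule 12: does not provide massage or bodywork services; closes 9:00 PM, after 5:00 PM → Standard Authorization not required.

Zone C Permit, Zone C Registration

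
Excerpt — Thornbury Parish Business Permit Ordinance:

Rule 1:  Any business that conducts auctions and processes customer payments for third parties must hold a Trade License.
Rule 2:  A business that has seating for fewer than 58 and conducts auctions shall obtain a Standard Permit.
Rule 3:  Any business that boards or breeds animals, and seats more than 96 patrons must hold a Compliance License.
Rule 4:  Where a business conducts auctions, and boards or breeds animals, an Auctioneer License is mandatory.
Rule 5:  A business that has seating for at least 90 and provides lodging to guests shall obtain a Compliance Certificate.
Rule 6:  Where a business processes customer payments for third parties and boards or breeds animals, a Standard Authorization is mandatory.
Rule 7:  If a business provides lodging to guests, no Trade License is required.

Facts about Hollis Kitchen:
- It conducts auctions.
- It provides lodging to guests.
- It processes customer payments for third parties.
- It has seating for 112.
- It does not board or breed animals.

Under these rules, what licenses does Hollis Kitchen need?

Rule 1: conducts auctions; processes customer payments for third parties → Trade License required.
Rule 2: seating 112 ≥ 58; conducts auctions → Standard Permit not required.
Rule 3: does not board or breed animals; seating 112 > 96 → Compliance License not required.
Rule 4: conducts auctions; does not board or breed animals → Auctioneer License not required.
Rule 5: seating 112 ≥ 90; provides lodging to guests → Compliance Certificate required.
Rule 6: processes customer payments for third parties; does not board or breed animals → Standard Authorization not required.
Rule 7: provides lodging to guests → exempt from Trade License.

Compliance Certificate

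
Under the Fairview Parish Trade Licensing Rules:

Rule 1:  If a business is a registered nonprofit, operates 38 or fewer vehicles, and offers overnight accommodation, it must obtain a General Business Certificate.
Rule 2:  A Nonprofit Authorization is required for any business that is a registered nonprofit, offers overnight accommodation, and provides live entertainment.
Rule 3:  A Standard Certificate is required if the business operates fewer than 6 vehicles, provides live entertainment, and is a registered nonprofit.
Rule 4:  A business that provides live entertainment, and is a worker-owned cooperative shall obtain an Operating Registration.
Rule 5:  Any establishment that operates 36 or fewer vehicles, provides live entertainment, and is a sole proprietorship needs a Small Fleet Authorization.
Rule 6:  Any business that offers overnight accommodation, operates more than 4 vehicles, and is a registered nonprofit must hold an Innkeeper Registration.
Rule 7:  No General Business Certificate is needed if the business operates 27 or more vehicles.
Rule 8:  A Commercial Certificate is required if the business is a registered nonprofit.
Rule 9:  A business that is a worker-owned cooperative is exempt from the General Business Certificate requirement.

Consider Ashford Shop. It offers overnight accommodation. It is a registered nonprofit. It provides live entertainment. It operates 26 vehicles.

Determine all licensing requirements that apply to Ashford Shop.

Commercial Certificate, General Business Certificate, Innkeeper Registration, Nonprofit Authorization

Rule 1: is a registered nonprofit; vehicles 26 ≤ 38; offers overnight accommodation → General Business Certificate required.
Rule 2: is a registered nonprofit; offers overnight accommodation; provides live entertainment → Nonprofit Authorization required.
Rule 3: vehicles 26 ≥ 6; provides live entertainment; is a registered nonprofit → Standard Certificate not required.
Rule 4: provides live entertainment; is a registered nonprofit (not: is a worker-owned cooperative) → Operating Registration not required.
Rule 5: vehicles 26 ≤ 36; provides live entertainment; is a registered nonprofit (not: is a sole proprietorship) → Small Fleet Authorization not required.
Rule 6: offers overnight accommodation; vehicles 26 > 4; is a registered nonprofit → Innkeeper Registration required.
Rule 7: vehicles 26 < 27 → General Business Certificate exemption does not apply.
Rule 8: is a registered nonprofit → Commercial Certificate required.
Rule 9: is a registered nonprofit (not: is a worker-owned cooperative) → General Business Certificate exemption does not apply.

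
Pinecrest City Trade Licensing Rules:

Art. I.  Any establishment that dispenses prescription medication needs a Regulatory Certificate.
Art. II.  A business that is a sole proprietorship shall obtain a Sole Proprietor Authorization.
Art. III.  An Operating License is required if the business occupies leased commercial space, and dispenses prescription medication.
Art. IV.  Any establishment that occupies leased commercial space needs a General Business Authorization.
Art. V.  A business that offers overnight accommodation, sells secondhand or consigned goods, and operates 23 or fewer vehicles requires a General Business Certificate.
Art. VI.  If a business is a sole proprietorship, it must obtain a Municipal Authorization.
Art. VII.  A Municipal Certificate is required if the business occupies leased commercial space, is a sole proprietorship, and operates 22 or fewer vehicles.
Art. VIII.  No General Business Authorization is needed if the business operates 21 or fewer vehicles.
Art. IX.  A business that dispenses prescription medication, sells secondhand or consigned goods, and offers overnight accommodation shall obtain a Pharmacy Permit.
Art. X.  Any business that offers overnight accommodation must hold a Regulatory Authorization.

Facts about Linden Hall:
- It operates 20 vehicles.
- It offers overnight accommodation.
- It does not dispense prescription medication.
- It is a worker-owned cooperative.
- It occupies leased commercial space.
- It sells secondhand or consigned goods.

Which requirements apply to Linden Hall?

General Business Certificate, Regulatory Authorization

Art. I. does not dispense prescription medication → Regulatory Certificate not required.
Art. II. is a worker-owned cooperative (not: is a sole proprietorship) → Sole Proprietor Authorization not required.
Art. III. occupies leased commercial space; does not dispense prescription medication → Operating License not required.
Art. IV. occupies leased commercial space → General Business Authorization required.
Art. V. offers overnight accommodation; sells secondhand or consigned goods; vehicles 20 ≤ 23 → General Business Certificate required.
Art. VI. is a worker-owned cooperative (not: is a sole proprietorship) → Municipal Authorization not required.
Art. VII. occupies leased commercial space; is a worker-owned cooperative (not: is a sole proprietorship); vehicles 20 ≤ 22 → Municipal Certificate not required.
Art. VIII. vehicles 20 ≤ 21 → exempt from General Business Authorization.
Art. IX. does not dispense prescription medication; sells secondhand or consigned goods; offers overnight accommodation → Pharmacy Permit not required.
Art. X. offers overnight accommodation → Regulatory Authorization required.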